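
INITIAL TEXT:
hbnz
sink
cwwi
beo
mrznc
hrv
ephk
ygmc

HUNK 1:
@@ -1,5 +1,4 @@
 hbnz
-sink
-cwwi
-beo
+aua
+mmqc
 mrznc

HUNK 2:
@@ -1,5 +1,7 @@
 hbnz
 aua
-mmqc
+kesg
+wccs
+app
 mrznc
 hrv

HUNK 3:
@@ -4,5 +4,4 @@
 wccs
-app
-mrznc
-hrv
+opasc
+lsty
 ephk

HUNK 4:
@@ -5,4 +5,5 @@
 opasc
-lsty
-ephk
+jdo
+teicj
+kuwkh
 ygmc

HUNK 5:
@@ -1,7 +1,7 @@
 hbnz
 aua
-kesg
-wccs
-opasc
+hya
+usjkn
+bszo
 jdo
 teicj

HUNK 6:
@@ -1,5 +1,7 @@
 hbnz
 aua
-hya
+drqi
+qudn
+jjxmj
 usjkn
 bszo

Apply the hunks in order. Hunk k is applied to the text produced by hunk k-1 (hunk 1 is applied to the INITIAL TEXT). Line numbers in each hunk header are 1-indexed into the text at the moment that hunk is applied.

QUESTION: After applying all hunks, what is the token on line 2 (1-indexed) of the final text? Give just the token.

Hunk 1: at line 1 remove [sink,cwwi,beo] add [aua,mmqc] -> 7 lines: hbnz aua mmqc mrznc hrv ephk ygmc
Hunk 2: at line 1 remove [mmqc] add [kesg,wccs,app] -> 9 lines: hbnz aua kesg wccs app mrznc hrv ephk ygmc
Hunk 3: at line 4 remove [app,mrznc,hrv] add [opasc,lsty] -> 8 lines: hbnz aua kesg wccs opasc lsty ephk ygmc
Hunk 4: at line 5 remove [lsty,ephk] add [jdo,teicj,kuwkh] -> 9 lines: hbnz aua kesg wccs opasc jdo teicj kuwkh ygmc
Hunk 5: at line 1 remove [kesg,wccs,opasc] add [hya,usjkn,bszo] -> 9 lines: hbnz aua hya usjkn bszo jdo teicj kuwkh ygmc
Hunk 6: at line 1 remove [hya] add [drqi,qudn,jjxmj] -> 11 lines: hbnz aua drqi qudn jjxmj usjkn bszo jdo teicj kuwkh ygmc
Final line 2: aua

Answer: aua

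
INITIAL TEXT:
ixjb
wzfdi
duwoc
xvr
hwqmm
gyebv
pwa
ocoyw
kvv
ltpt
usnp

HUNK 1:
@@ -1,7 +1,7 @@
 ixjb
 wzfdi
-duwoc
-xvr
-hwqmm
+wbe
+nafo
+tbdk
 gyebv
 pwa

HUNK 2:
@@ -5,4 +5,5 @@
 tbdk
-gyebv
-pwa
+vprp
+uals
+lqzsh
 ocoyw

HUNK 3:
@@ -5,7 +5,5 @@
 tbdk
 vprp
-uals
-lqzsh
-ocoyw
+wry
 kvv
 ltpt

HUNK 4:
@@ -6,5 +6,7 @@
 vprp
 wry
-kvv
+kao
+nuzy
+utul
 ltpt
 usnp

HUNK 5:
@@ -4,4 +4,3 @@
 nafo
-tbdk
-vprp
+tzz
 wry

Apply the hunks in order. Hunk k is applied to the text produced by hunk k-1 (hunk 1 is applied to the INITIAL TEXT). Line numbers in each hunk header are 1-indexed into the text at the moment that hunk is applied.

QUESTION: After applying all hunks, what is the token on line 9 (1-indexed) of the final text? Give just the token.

Hunk 1: at line 1 remove [duwoc,xvr,hwqmm] add [wbe,nafo,tbdk] -> 11 lines: ixjb wzfdi wbe nafo tbdk gyebv pwa ocoyw kvv ltpt usnp
Hunk 2: at line 5 remove [gyebv,pwa] add [vprp,uals,lqzsh] -> 12 lines: ixjb wzfdi wbe nafo tbdk vprp uals lqzsh ocoyw kvv ltpt usnp
Hunk 3: at line 5 remove [uals,lqzsh,ocoyw] add [wry] -> 10 lines: ixjb wzfdi wbe nafo tbdk vprp wry kvv ltpt usnp
Hunk 4: at line 6 remove [kvv] add [kao,nuzy,utul] -> 12 lines: ixjb wzfdi wbe nafo tbdk vprp wry kao nuzy utul ltpt usnp
Hunk 5: at line 4 remove [tbdk,vprp] add [tzz] -> 11 lines: ixjb wzfdi wbe nafo tzz wry kao nuzy utul ltpt usnp
Final line 9: utul

Answer: utul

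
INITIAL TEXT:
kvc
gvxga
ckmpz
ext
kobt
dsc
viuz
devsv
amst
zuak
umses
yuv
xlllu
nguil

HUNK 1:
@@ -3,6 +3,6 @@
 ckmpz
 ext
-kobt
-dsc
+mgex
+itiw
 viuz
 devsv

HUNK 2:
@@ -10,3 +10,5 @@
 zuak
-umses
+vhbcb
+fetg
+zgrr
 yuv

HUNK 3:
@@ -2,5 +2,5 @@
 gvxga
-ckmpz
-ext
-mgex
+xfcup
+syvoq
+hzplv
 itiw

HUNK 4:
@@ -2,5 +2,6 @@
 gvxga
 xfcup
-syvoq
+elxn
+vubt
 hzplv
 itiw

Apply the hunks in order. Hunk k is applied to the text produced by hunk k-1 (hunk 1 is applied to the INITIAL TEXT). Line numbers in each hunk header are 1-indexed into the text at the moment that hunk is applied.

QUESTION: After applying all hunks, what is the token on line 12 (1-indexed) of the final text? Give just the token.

Hunk 1: at line 3 remove [kobt,dsc] add [mgex,itiw] -> 14 lines: kvc gvxga ckmpz ext mgex itiw viuz devsv amst zuak umses yuv xlllu nguil
Hunk 2: at line 10 remove [umses] add [vhbcb,fetg,zgrr] -> 16 lines: kvc gvxga ckmpz ext mgex itiw viuz devsv amst zuak vhbcb fetg zgrr yuv xlllu nguil
Hunk 3: at line 2 remove [ckmpz,ext,mgex] add [xfcup,syvoq,hzplv] -> 16 lines: kvc gvxga xfcup syvoq hzplv itiw viuz devsv amst zuak vhbcb fetg zgrr yuv xlllu nguil
Hunk 4: at line 2 remove [syvoq] add [elxn,vubt] -> 17 lines: kvc gvxga xfcup elxn vubt hzplv itiw viuz devsv amst zuak vhbcb fetg zgrr yuv xlllu nguil
Final line 12: vhbcb

Answer: vhbcb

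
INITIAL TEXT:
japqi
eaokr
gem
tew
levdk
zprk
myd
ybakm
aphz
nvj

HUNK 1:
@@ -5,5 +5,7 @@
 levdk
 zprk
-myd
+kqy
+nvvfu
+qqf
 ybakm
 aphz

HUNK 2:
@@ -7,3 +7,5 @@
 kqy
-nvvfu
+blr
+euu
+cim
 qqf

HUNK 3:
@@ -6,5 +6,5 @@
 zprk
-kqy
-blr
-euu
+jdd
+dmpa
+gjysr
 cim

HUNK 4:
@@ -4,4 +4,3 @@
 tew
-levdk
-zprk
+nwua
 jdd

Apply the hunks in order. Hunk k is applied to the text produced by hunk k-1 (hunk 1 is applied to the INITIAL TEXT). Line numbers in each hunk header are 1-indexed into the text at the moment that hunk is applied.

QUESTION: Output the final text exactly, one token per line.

Hunk 1: at line 5 remove [myd] add [kqy,nvvfu,qqf] -> 12 lines: japqi eaokr gem tew levdk zprk kqy nvvfu qqf ybakm aphz nvj
Hunk 2: at line 7 remove [nvvfu] add [blr,euu,cim] -> 14 lines: japqi eaokr gem tew levdk zprk kqy blr euu cim qqf ybakm aphz nvj
Hunk 3: at line 6 remove [kqy,blr,euu] add [jdd,dmpa,gjysr] -> 14 lines: japqi eaokr gem tew levdk zprk jdd dmpa gjysr cim qqf ybakm aphz nvj
Hunk 4: at line 4 remove [levdk,zprk] add [nwua] -> 13 lines: japqi eaokr gem tew nwua jdd dmpa gjysr cim qqf ybakm aphz nvj

Answer: japqi
eaokr
gem
tew
nwua
jdd
dmpa
gjysr
cim
qqf
ybakm
aphz
nvj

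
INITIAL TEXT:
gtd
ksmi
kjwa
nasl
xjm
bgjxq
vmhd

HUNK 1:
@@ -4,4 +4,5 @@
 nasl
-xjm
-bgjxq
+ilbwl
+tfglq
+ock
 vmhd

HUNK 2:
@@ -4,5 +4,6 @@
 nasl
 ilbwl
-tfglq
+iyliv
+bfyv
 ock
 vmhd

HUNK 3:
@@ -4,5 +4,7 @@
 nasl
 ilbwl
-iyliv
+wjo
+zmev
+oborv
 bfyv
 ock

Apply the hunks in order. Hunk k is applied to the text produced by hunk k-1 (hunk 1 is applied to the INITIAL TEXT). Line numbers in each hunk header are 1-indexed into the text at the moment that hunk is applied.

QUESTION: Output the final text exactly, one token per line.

Hunk 1: at line 4 remove [xjm,bgjxq] add [ilbwl,tfglq,ock] -> 8 lines: gtd ksmi kjwa nasl ilbwl tfglq ock vmhd
Hunk 2: at line 4 remove [tfglq] add [iyliv,bfyv] -> 9 lines: gtd ksmi kjwa nasl ilbwl iyliv bfyv ock vmhd
Hunk 3: at line 4 remove [iyliv] add [wjo,zmev,oborv] -> 11 lines: gtd ksmi kjwa nasl ilbwl wjo zmev oborv bfyv ock vmhd

Answer: gtd
ksmi
kjwa
nasl
ilbwl
wjo
zmev
oborv
bfyv
ock
vmhd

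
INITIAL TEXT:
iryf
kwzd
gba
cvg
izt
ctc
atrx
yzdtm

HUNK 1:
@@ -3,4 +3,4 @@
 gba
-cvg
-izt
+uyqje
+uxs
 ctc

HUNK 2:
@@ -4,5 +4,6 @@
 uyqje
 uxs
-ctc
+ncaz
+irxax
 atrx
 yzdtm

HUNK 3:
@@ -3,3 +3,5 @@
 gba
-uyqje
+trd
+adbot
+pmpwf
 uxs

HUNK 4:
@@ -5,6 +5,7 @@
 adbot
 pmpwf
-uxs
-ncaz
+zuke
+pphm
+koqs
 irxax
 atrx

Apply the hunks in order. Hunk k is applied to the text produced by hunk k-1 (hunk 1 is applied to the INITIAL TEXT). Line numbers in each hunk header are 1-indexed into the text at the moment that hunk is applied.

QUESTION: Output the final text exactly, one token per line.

Answer: iryf
kwzd
gba
trd
adbot
pmpwf
zuke
pphm
koqs
irxax
atrx
yzdtm

Derivation:
Hunk 1: at line 3 remove [cvg,izt] add [uyqje,uxs] -> 8 lines: iryf kwzd gba uyqje uxs ctc atrx yzdtm
Hunk 2: at line 4 remove [ctc] add [ncaz,irxax] -> 9 lines: iryf kwzd gba uyqje uxs ncaz irxax atrx yzdtm
Hunk 3: at line 3 remove [uyqje] add [trd,adbot,pmpwf] -> 11 lines: iryf kwzd gba trd adbot pmpwf uxs ncaz irxax atrx yzdtm
Hunk 4: at line 5 remove [uxs,ncaz] add [zuke,pphm,koqs] -> 12 lines: iryf kwzd gba trd adbot pmpwf zuke pphm koqs irxax atrx yzdtm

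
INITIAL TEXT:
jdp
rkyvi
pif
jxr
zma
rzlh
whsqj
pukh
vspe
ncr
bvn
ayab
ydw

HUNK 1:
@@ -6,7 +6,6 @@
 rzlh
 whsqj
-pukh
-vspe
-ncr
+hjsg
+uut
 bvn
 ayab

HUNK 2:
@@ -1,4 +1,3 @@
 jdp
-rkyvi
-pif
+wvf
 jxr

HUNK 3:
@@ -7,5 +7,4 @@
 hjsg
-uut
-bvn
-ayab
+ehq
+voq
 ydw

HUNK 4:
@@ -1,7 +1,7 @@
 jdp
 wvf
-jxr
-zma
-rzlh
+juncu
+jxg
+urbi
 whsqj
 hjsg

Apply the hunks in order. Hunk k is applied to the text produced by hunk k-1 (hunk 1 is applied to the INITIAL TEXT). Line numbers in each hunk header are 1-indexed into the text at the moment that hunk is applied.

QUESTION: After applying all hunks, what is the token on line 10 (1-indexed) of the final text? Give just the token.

Answer: ydw

Derivation:
Hunk 1: at line 6 remove [pukh,vspe,ncr] add [hjsg,uut] -> 12 lines: jdp rkyvi pif jxr zma rzlh whsqj hjsg uut bvn ayab ydw
Hunk 2: at line 1 remove [rkyvi,pif] add [wvf] -> 11 lines: jdp wvf jxr zma rzlh whsqj hjsg uut bvn ayab ydw
Hunk 3: at line 7 remove [uut,bvn,ayab] add [ehq,voq] -> 10 lines: jdp wvf jxr zma rzlh whsqj hjsg ehq voq ydw
Hunk 4: at line 1 remove [jxr,zma,rzlh] add [juncu,jxg,urbi] -> 10 lines: jdp wvf juncu jxg urbi whsqj hjsg ehq voq ydw
Final line 10: ydw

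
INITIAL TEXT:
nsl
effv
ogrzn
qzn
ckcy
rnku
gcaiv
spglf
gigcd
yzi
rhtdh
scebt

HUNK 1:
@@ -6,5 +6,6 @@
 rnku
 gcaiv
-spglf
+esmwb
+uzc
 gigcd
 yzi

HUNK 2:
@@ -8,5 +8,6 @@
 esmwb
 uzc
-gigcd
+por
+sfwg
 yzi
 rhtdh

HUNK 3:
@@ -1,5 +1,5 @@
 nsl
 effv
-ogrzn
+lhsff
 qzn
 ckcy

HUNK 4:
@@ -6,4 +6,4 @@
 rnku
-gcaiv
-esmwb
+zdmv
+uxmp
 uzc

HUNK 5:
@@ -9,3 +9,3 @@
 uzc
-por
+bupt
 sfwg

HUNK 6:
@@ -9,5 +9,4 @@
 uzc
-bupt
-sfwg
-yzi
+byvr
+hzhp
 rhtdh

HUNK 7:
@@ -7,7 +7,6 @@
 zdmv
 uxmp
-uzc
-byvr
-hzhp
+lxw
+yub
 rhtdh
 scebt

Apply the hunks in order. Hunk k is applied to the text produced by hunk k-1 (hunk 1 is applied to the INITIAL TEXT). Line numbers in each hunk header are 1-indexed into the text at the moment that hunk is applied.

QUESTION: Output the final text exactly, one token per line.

Answer: nsl
effv
lhsff
qzn
ckcy
rnku
zdmv
uxmp
lxw
yub
rhtdh
scebt

Derivation:
Hunk 1: at line 6 remove [spglf] add [esmwb,uzc] -> 13 lines: nsl effv ogrzn qzn ckcy rnku gcaiv esmwb uzc gigcd yzi rhtdh scebt
Hunk 2: at line 8 remove [gigcd] add [por,sfwg] -> 14 lines: nsl effv ogrzn qzn ckcy rnku gcaiv esmwb uzc por sfwg yzi rhtdh scebt
Hunk 3: at line 1 remove [ogrzn] add [lhsff] -> 14 lines: nsl effv lhsff qzn ckcy rnku gcaiv esmwb uzc por sfwg yzi rhtdh scebt
Hunk 4: at line 6 remove [gcaiv,esmwb] add [zdmv,uxmp] -> 14 lines: nsl effv lhsff qzn ckcy rnku zdmv uxmp uzc por sfwg yzi rhtdh scebt
Hunk 5: at line 9 remove [por] add [bupt] -> 14 lines: nsl effv lhsff qzn ckcy rnku zdmv uxmp uzc bupt sfwg yzi rhtdh scebt
Hunk 6: at line 9 remove [bupt,sfwg,yzi] add [byvr,hzhp] -> 13 lines: nsl effv lhsff qzn ckcy rnku zdmv uxmp uzc byvr hzhp rhtdh scebt
Hunk 7: at line 7 remove [uzc,byvr,hzhp] add [lxw,yub] -> 12 lines: nsl effv lhsff qzn ckcy rnku zdmv uxmp lxw yub rhtdh scebt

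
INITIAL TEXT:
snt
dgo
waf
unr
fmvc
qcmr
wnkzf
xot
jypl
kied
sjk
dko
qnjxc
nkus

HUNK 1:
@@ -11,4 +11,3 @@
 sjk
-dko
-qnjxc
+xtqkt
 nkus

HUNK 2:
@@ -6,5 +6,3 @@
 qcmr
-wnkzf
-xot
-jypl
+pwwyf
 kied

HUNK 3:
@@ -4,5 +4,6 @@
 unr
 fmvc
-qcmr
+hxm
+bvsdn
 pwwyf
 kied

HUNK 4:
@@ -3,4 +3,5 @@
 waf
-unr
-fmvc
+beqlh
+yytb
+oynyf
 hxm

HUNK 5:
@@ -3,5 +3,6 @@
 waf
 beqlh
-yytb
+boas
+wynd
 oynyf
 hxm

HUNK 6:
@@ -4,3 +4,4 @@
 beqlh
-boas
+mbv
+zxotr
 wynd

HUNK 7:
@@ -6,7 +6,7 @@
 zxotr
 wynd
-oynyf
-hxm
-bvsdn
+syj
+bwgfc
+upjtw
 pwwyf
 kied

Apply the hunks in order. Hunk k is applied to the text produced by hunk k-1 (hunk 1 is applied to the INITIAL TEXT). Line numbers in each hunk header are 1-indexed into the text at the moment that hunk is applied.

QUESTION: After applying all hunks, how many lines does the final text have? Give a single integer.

Hunk 1: at line 11 remove [dko,qnjxc] add [xtqkt] -> 13 lines: snt dgo waf unr fmvc qcmr wnkzf xot jypl kied sjk xtqkt nkus
Hunk 2: at line 6 remove [wnkzf,xot,jypl] add [pwwyf] -> 11 lines: snt dgo waf unr fmvc qcmr pwwyf kied sjk xtqkt nkus
Hunk 3: at line 4 remove [qcmr] add [hxm,bvsdn] -> 12 lines: snt dgo waf unr fmvc hxm bvsdn pwwyf kied sjk xtqkt nkus
Hunk 4: at line 3 remove [unr,fmvc] add [beqlh,yytb,oynyf] -> 13 lines: snt dgo waf beqlh yytb oynyf hxm bvsdn pwwyf kied sjk xtqkt nkus
Hunk 5: at line 3 remove [yytb] add [boas,wynd] -> 14 lines: snt dgo waf beqlh boas wynd oynyf hxm bvsdn pwwyf kied sjk xtqkt nkus
Hunk 6: at line 4 remove [boas] add [mbv,zxotr] -> 15 lines: snt dgo waf beqlh mbv zxotr wynd oynyf hxm bvsdn pwwyf kied sjk xtqkt nkus
Hunk 7: at line 6 remove [oynyf,hxm,bvsdn] add [syj,bwgfc,upjtw] -> 15 lines: snt dgo waf beqlh mbv zxotr wynd syj bwgfc upjtw pwwyf kied sjk xtqkt nkus
Final line count: 15

Answer: 15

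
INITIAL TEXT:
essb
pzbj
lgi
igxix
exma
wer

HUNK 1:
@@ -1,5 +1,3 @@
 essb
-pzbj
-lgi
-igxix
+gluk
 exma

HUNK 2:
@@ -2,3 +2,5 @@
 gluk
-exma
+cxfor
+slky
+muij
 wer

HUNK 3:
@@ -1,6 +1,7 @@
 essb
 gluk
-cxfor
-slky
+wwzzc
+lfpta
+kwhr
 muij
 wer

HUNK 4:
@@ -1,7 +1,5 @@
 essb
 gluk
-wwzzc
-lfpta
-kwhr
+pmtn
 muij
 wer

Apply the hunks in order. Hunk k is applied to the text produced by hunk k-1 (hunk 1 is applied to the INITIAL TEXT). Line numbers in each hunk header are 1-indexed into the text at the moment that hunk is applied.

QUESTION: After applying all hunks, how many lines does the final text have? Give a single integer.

Hunk 1: at line 1 remove [pzbj,lgi,igxix] add [gluk] -> 4 lines: essb gluk exma wer
Hunk 2: at line 2 remove [exma] add [cxfor,slky,muij] -> 6 lines: essb gluk cxfor slky muij wer
Hunk 3: at line 1 remove [cxfor,slky] add [wwzzc,lfpta,kwhr] -> 7 lines: essb gluk wwzzc lfpta kwhr muij wer
Hunk 4: at line 1 remove [wwzzc,lfpta,kwhr] add [pmtn] -> 5 lines: essb gluk pmtn muij wer
Final line count: 5

Answer: 5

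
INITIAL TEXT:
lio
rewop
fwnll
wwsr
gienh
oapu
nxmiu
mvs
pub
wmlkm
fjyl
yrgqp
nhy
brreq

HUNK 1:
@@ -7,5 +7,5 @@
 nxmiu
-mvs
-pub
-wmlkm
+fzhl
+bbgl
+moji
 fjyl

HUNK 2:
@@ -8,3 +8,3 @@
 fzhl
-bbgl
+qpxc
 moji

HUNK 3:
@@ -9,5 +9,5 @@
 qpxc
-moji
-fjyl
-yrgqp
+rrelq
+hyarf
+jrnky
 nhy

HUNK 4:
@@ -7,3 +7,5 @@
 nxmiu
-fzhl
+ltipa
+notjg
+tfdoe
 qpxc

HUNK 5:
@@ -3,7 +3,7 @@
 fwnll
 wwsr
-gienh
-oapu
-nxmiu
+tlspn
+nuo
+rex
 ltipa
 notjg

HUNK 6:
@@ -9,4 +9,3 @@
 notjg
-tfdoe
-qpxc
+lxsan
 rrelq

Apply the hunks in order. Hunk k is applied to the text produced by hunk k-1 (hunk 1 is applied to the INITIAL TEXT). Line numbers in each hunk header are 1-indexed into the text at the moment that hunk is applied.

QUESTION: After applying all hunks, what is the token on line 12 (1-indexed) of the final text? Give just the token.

Hunk 1: at line 7 remove [mvs,pub,wmlkm] add [fzhl,bbgl,moji] -> 14 lines: lio rewop fwnll wwsr gienh oapu nxmiu fzhl bbgl moji fjyl yrgqp nhy brreq
Hunk 2: at line 8 remove [bbgl] add [qpxc] -> 14 lines: lio rewop fwnll wwsr gienh oapu nxmiu fzhl qpxc moji fjyl yrgqp nhy brreq
Hunk 3: at line 9 remove [moji,fjyl,yrgqp] add [rrelq,hyarf,jrnky] -> 14 lines: lio rewop fwnll wwsr gienh oapu nxmiu fzhl qpxc rrelq hyarf jrnky nhy brreq
Hunk 4: at line 7 remove [fzhl] add [ltipa,notjg,tfdoe] -> 16 lines: lio rewop fwnll wwsr gienh oapu nxmiu ltipa notjg tfdoe qpxc rrelq hyarf jrnky nhy brreq
Hunk 5: at line 3 remove [gienh,oapu,nxmiu] add [tlspn,nuo,rex] -> 16 lines: lio rewop fwnll wwsr tlspn nuo rex ltipa notjg tfdoe qpxc rrelq hyarf jrnky nhy brreq
Hunk 6: at line 9 remove [tfdoe,qpxc] add [lxsan] -> 15 lines: lio rewop fwnll wwsr tlspn nuo rex ltipa notjg lxsan rrelq hyarf jrnky nhy brreq
Final line 12: hyarf

Answer: hyarf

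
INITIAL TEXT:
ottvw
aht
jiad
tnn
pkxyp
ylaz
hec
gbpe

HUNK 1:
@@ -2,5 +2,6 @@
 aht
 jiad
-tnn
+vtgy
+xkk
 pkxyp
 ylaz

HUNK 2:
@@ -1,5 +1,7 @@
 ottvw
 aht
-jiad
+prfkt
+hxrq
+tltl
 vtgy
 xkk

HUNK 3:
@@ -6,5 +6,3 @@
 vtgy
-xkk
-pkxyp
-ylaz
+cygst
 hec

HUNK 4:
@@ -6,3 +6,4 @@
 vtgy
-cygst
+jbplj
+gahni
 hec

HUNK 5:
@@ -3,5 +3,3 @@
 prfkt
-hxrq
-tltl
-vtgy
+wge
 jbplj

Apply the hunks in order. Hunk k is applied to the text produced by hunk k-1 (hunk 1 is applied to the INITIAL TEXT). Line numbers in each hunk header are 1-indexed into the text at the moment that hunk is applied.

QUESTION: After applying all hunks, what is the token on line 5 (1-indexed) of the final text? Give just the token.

Answer: jbplj

Derivation:
Hunk 1: at line 2 remove [tnn] add [vtgy,xkk] -> 9 lines: ottvw aht jiad vtgy xkk pkxyp ylaz hec gbpe
Hunk 2: at line 1 remove [jiad] add [prfkt,hxrq,tltl] -> 11 lines: ottvw aht prfkt hxrq tltl vtgy xkk pkxyp ylaz hec gbpe
Hunk 3: at line 6 remove [xkk,pkxyp,ylaz] add [cygst] -> 9 lines: ottvw aht prfkt hxrq tltl vtgy cygst hec gbpe
Hunk 4: at line 6 remove [cygst] add [jbplj,gahni] -> 10 lines: ottvw aht prfkt hxrq tltl vtgy jbplj gahni hec gbpe
Hunk 5: at line 3 remove [hxrq,tltl,vtgy] add [wge] -> 8 lines: ottvw aht prfkt wge jbplj gahni hec gbpe
Final line 5: jbplj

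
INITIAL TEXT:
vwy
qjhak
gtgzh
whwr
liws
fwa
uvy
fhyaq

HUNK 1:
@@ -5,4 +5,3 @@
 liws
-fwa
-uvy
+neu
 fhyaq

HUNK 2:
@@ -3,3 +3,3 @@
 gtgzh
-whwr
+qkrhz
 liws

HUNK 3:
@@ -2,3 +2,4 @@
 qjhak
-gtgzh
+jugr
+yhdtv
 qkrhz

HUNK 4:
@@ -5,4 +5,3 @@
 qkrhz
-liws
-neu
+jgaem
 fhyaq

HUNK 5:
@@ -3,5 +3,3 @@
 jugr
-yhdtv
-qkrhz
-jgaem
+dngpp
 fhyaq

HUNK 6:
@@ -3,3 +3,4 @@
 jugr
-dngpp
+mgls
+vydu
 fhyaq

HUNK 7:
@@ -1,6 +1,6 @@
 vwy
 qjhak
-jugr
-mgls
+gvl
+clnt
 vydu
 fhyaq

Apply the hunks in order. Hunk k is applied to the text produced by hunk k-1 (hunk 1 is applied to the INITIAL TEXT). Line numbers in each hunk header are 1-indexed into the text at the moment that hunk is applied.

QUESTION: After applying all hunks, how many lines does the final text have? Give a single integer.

Answer: 6

Derivation:
Hunk 1: at line 5 remove [fwa,uvy] add [neu] -> 7 lines: vwy qjhak gtgzh whwr liws neu fhyaq
Hunk 2: at line 3 remove [whwr] add [qkrhz] -> 7 lines: vwy qjhak gtgzh qkrhz liws neu fhyaq
Hunk 3: at line 2 remove [gtgzh] add [jugr,yhdtv] -> 8 lines: vwy qjhak jugr yhdtv qkrhz liws neu fhyaq
Hunk 4: at line 5 remove [liws,neu] add [jgaem] -> 7 lines: vwy qjhak jugr yhdtv qkrhz jgaem fhyaq
Hunk 5: at line 3 remove [yhdtv,qkrhz,jgaem] add [dngpp] -> 5 lines: vwy qjhak jugr dngpp fhyaq
Hunk 6: at line 3 remove [dngpp] add [mgls,vydu] -> 6 lines: vwy qjhak jugr mgls vydu fhyaq
Hunk 7: at line 1 remove [jugr,mgls] add [gvl,clnt] -> 6 lines: vwy qjhak gvl clnt vydu fhyaq
Final line count: 6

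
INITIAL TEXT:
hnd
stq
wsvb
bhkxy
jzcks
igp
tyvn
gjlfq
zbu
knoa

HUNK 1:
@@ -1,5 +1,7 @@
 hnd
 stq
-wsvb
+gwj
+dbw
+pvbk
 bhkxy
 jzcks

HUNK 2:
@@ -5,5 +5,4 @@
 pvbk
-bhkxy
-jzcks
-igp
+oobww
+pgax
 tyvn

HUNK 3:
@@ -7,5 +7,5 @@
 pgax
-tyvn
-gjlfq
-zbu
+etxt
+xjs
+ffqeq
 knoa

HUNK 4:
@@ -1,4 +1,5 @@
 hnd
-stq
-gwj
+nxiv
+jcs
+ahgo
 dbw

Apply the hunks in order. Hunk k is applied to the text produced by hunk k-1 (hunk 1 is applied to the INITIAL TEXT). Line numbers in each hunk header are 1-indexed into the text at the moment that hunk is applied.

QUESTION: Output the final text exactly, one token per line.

Hunk 1: at line 1 remove [wsvb] add [gwj,dbw,pvbk] -> 12 lines: hnd stq gwj dbw pvbk bhkxy jzcks igp tyvn gjlfq zbu knoa
Hunk 2: at line 5 remove [bhkxy,jzcks,igp] add [oobww,pgax] -> 11 lines: hnd stq gwj dbw pvbk oobww pgax tyvn gjlfq zbu knoa
Hunk 3: at line 7 remove [tyvn,gjlfq,zbu] add [etxt,xjs,ffqeq] -> 11 lines: hnd stq gwj dbw pvbk oobww pgax etxt xjs ffqeq knoa
Hunk 4: at line 1 remove [stq,gwj] add [nxiv,jcs,ahgo] -> 12 lines: hnd nxiv jcs ahgo dbw pvbk oobww pgax etxt xjs ffqeq knoa

Answer: hnd
nxiv
jcs
ahgo
dbw
pvbk
oobww
pgax
etxt
xjs
ffqeq
knoa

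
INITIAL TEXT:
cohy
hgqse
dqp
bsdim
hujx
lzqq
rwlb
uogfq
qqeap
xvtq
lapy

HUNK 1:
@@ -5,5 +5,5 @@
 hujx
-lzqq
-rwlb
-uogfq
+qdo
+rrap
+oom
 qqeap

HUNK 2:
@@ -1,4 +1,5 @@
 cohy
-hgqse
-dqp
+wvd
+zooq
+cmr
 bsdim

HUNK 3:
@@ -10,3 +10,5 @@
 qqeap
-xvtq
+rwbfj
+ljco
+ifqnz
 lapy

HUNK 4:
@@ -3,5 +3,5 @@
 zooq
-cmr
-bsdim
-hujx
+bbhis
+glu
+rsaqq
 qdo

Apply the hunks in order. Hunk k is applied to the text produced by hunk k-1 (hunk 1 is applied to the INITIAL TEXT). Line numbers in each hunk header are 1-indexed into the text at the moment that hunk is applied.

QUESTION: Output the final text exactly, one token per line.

Hunk 1: at line 5 remove [lzqq,rwlb,uogfq] add [qdo,rrap,oom] -> 11 lines: cohy hgqse dqp bsdim hujx qdo rrap oom qqeap xvtq lapy
Hunk 2: at line 1 remove [hgqse,dqp] add [wvd,zooq,cmr] -> 12 lines: cohy wvd zooq cmr bsdim hujx qdo rrap oom qqeap xvtq lapy
Hunk 3: at line 10 remove [xvtq] add [rwbfj,ljco,ifqnz] -> 14 lines: cohy wvd zooq cmr bsdim hujx qdo rrap oom qqeap rwbfj ljco ifqnz lapy
Hunk 4: at line 3 remove [cmr,bsdim,hujx] add [bbhis,glu,rsaqq] -> 14 lines: cohy wvd zooq bbhis glu rsaqq qdo rrap oom qqeap rwbfj ljco ifqnz lapy

Answer: cohy
wvd
zooq
bbhis
glu
rsaqq
qdo
rrap
oom
qqeap
rwbfj
ljco
ifqnz
lapy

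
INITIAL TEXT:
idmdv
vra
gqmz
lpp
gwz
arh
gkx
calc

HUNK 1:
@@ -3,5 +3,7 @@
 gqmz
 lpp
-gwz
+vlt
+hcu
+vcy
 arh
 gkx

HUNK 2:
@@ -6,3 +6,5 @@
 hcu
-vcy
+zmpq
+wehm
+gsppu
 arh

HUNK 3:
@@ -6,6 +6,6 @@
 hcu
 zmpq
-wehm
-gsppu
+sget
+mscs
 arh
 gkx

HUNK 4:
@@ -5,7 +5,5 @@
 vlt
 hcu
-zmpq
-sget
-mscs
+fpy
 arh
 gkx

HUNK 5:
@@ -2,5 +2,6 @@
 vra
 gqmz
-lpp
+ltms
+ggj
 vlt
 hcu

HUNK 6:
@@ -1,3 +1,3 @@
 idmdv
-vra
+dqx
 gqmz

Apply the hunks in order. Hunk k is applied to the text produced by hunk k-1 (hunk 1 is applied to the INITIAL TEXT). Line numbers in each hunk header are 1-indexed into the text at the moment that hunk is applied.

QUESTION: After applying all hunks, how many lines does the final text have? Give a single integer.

Hunk 1: at line 3 remove [gwz] add [vlt,hcu,vcy] -> 10 lines: idmdv vra gqmz lpp vlt hcu vcy arh gkx calc
Hunk 2: at line 6 remove [vcy] add [zmpq,wehm,gsppu] -> 12 lines: idmdv vra gqmz lpp vlt hcu zmpq wehm gsppu arh gkx calc
Hunk 3: at line 6 remove [wehm,gsppu] add [sget,mscs] -> 12 lines: idmdv vra gqmz lpp vlt hcu zmpq sget mscs arh gkx calc
Hunk 4: at line 5 remove [zmpq,sget,mscs] add [fpy] -> 10 lines: idmdv vra gqmz lpp vlt hcu fpy arh gkx calc
Hunk 5: at line 2 remove [lpp] add [ltms,ggj] -> 11 lines: idmdv vra gqmz ltms ggj vlt hcu fpy arh gkx calc
Hunk 6: at line 1 remove [vra] add [dqx] -> 11 lines: idmdv dqx gqmz ltms ggj vlt hcu fpy arh gkx calc
Final line count: 11

Answer: 11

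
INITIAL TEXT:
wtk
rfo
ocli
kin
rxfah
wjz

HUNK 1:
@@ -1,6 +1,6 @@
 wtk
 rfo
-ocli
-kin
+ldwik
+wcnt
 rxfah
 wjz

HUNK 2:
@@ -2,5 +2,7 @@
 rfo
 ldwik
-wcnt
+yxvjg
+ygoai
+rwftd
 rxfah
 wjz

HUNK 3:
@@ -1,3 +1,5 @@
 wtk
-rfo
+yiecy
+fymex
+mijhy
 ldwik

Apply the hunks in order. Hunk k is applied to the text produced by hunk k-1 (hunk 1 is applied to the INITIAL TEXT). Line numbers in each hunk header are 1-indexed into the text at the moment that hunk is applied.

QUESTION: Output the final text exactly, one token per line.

Answer: wtk
yiecy
fymex
mijhy
ldwik
yxvjg
ygoai
rwftd
rxfah
wjz

Derivation:
Hunk 1: at line 1 remove [ocli,kin] add [ldwik,wcnt] -> 6 lines: wtk rfo ldwik wcnt rxfah wjz
Hunk 2: at line 2 remove [wcnt] add [yxvjg,ygoai,rwftd] -> 8 lines: wtk rfo ldwik yxvjg ygoai rwftd rxfah wjz
Hunk 3: at line 1 remove [rfo] add [yiecy,fymex,mijhy] -> 10 lines: wtk yiecy fymex mijhy ldwik yxvjg ygoai rwftd rxfah wjz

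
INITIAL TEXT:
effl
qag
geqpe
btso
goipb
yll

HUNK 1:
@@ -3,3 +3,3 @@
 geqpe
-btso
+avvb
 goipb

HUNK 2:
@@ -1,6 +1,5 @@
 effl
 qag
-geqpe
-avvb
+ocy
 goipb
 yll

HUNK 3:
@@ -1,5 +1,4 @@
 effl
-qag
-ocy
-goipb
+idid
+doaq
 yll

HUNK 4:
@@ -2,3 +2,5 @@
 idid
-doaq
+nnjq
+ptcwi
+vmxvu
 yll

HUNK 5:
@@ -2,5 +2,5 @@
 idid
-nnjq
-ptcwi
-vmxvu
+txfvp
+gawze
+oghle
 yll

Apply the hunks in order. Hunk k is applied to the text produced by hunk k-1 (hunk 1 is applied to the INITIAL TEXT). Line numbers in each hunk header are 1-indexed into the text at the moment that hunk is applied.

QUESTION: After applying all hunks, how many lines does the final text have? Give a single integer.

Answer: 6

Derivation:
Hunk 1: at line 3 remove [btso] add [avvb] -> 6 lines: effl qag geqpe avvb goipb yll
Hunk 2: at line 1 remove [geqpe,avvb] add [ocy] -> 5 lines: effl qag ocy goipb yll
Hunk 3: at line 1 remove [qag,ocy,goipb] add [idid,doaq] -> 4 lines: effl idid doaq yll
Hunk 4: at line 2 remove [doaq] add [nnjq,ptcwi,vmxvu] -> 6 lines: effl idid nnjq ptcwi vmxvu yll
Hunk 5: at line 2 remove [nnjq,ptcwi,vmxvu] add [txfvp,gawze,oghle] -> 6 lines: effl idid txfvp gawze oghle yll
Final line count: 6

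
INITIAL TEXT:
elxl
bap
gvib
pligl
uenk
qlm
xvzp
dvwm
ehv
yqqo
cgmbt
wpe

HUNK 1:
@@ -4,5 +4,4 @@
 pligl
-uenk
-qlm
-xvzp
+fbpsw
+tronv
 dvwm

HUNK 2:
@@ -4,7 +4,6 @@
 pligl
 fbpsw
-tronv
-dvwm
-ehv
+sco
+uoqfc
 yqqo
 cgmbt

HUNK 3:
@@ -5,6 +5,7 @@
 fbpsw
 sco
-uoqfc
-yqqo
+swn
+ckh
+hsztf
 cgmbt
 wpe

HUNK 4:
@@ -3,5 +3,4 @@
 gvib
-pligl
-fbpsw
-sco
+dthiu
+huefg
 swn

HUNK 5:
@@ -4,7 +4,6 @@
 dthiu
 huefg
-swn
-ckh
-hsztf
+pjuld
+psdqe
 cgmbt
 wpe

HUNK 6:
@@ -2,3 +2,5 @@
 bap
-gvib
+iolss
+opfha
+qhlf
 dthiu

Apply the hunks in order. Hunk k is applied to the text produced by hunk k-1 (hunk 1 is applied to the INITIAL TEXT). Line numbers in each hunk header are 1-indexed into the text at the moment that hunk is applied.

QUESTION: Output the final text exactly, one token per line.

Hunk 1: at line 4 remove [uenk,qlm,xvzp] add [fbpsw,tronv] -> 11 lines: elxl bap gvib pligl fbpsw tronv dvwm ehv yqqo cgmbt wpe
Hunk 2: at line 4 remove [tronv,dvwm,ehv] add [sco,uoqfc] -> 10 lines: elxl bap gvib pligl fbpsw sco uoqfc yqqo cgmbt wpe
Hunk 3: at line 5 remove [uoqfc,yqqo] add [swn,ckh,hsztf] -> 11 lines: elxl bap gvib pligl fbpsw sco swn ckh hsztf cgmbt wpe
Hunk 4: at line 3 remove [pligl,fbpsw,sco] add [dthiu,huefg] -> 10 lines: elxl bap gvib dthiu huefg swn ckh hsztf cgmbt wpe
Hunk 5: at line 4 remove [swn,ckh,hsztf] add [pjuld,psdqe] -> 9 lines: elxl bap gvib dthiu huefg pjuld psdqe cgmbt wpe
Hunk 6: at line 2 remove [gvib] add [iolss,opfha,qhlf] -> 11 lines: elxl bap iolss opfha qhlf dthiu huefg pjuld psdqe cgmbt wpe

Answer: elxl
bap
iolss
opfha
qhlf
dthiu
huefg
pjuld
psdqe
cgmbt
wpe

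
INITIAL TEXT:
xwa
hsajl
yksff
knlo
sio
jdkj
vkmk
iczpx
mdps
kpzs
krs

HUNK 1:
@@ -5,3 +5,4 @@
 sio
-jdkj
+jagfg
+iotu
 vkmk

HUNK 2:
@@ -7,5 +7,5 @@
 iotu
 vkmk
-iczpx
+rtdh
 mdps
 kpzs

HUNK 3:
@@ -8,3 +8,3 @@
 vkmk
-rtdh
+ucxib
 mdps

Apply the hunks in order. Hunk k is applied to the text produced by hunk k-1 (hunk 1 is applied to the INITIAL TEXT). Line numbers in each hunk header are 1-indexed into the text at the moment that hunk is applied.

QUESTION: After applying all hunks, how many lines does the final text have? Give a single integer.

Hunk 1: at line 5 remove [jdkj] add [jagfg,iotu] -> 12 lines: xwa hsajl yksff knlo sio jagfg iotu vkmk iczpx mdps kpzs krs
Hunk 2: at line 7 remove [iczpx] add [rtdh] -> 12 lines: xwa hsajl yksff knlo sio jagfg iotu vkmk rtdh mdps kpzs krs
Hunk 3: at line 8 remove [rtdh] add [ucxib] -> 12 lines: xwa hsajl yksff knlo sio jagfg iotu vkmk ucxib mdps kpzs krs
Final line count: 12

Answer: 12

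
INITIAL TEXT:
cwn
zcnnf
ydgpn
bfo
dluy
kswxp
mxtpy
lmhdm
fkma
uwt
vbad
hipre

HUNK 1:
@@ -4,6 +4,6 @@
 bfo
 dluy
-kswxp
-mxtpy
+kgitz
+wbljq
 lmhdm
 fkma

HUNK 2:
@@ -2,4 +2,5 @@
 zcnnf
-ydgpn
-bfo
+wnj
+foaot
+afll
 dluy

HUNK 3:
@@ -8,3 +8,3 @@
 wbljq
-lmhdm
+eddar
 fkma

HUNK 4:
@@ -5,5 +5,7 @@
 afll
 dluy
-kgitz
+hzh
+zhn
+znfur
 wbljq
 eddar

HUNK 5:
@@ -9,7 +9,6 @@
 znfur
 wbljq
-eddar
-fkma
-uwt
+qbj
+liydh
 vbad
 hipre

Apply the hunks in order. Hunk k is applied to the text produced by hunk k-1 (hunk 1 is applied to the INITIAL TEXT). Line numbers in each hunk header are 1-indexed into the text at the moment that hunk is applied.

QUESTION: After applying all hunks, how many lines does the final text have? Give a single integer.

Hunk 1: at line 4 remove [kswxp,mxtpy] add [kgitz,wbljq] -> 12 lines: cwn zcnnf ydgpn bfo dluy kgitz wbljq lmhdm fkma uwt vbad hipre
Hunk 2: at line 2 remove [ydgpn,bfo] add [wnj,foaot,afll] -> 13 lines: cwn zcnnf wnj foaot afll dluy kgitz wbljq lmhdm fkma uwt vbad hipre
Hunk 3: at line 8 remove [lmhdm] add [eddar] -> 13 lines: cwn zcnnf wnj foaot afll dluy kgitz wbljq eddar fkma uwt vbad hipre
Hunk 4: at line 5 remove [kgitz] add [hzh,zhn,znfur] -> 15 lines: cwn zcnnf wnj foaot afll dluy hzh zhn znfur wbljq eddar fkma uwt vbad hipre
Hunk 5: at line 9 remove [eddar,fkma,uwt] add [qbj,liydh] -> 14 lines: cwn zcnnf wnj foaot afll dluy hzh zhn znfur wbljq qbj liydh vbad hipre
Final line count: 14

Answer: 14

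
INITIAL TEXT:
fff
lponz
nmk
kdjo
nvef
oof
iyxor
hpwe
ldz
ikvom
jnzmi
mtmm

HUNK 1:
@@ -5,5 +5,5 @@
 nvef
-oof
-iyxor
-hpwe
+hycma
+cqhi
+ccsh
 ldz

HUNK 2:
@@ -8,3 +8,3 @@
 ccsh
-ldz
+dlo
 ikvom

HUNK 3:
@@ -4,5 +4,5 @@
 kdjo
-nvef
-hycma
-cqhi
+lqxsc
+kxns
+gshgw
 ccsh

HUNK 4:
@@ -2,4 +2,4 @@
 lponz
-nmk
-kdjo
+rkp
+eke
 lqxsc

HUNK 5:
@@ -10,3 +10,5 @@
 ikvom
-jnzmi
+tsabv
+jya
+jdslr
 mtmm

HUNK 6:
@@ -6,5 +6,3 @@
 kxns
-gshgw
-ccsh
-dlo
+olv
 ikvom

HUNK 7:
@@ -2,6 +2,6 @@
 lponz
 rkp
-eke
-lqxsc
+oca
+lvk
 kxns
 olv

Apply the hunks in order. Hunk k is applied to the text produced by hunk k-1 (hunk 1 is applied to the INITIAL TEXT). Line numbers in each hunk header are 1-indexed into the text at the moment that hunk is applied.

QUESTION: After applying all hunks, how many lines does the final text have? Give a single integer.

Hunk 1: at line 5 remove [oof,iyxor,hpwe] add [hycma,cqhi,ccsh] -> 12 lines: fff lponz nmk kdjo nvef hycma cqhi ccsh ldz ikvom jnzmi mtmm
Hunk 2: at line 8 remove [ldz] add [dlo] -> 12 lines: fff lponz nmk kdjo nvef hycma cqhi ccsh dlo ikvom jnzmi mtmm
Hunk 3: at line 4 remove [nvef,hycma,cqhi] add [lqxsc,kxns,gshgw] -> 12 lines: fff lponz nmk kdjo lqxsc kxns gshgw ccsh dlo ikvom jnzmi mtmm
Hunk 4: at line 2 remove [nmk,kdjo] add [rkp,eke] -> 12 lines: fff lponz rkp eke lqxsc kxns gshgw ccsh dlo ikvom jnzmi mtmm
Hunk 5: at line 10 remove [jnzmi] add [tsabv,jya,jdslr] -> 14 lines: fff lponz rkp eke lqxsc kxns gshgw ccsh dlo ikvom tsabv jya jdslr mtmm
Hunk 6: at line 6 remove [gshgw,ccsh,dlo] add [olv] -> 12 lines: fff lponz rkp eke lqxsc kxns olv ikvom tsabv jya jdslr mtmm
Hunk 7: at line 2 remove [eke,lqxsc] add [oca,lvk] -> 12 lines: fff lponz rkp oca lvk kxns olv ikvom tsabv jya jdslr mtmm
Final line count: 12

Answer: 12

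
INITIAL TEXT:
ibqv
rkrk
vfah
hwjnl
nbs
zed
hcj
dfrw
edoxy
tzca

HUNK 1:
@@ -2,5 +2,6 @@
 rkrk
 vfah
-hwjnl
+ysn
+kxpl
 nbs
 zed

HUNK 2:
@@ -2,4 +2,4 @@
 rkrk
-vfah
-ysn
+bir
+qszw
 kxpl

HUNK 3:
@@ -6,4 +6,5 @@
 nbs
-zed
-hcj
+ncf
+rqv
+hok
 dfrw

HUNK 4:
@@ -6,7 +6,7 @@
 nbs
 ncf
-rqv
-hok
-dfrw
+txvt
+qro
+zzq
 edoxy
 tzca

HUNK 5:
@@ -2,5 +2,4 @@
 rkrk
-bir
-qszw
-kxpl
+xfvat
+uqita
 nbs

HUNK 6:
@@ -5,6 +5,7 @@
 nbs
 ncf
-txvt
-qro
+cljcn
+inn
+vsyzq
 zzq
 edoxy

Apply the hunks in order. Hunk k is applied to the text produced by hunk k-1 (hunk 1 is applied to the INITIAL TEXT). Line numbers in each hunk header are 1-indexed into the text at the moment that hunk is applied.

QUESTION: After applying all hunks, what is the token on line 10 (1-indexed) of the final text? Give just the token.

Hunk 1: at line 2 remove [hwjnl] add [ysn,kxpl] -> 11 lines: ibqv rkrk vfah ysn kxpl nbs zed hcj dfrw edoxy tzca
Hunk 2: at line 2 remove [vfah,ysn] add [bir,qszw] -> 11 lines: ibqv rkrk bir qszw kxpl nbs zed hcj dfrw edoxy tzca
Hunk 3: at line 6 remove [zed,hcj] add [ncf,rqv,hok] -> 12 lines: ibqv rkrk bir qszw kxpl nbs ncf rqv hok dfrw edoxy tzca
Hunk 4: at line 6 remove [rqv,hok,dfrw] add [txvt,qro,zzq] -> 12 lines: ibqv rkrk bir qszw kxpl nbs ncf txvt qro zzq edoxy tzca
Hunk 5: at line 2 remove [bir,qszw,kxpl] add [xfvat,uqita] -> 11 lines: ibqv rkrk xfvat uqita nbs ncf txvt qro zzq edoxy tzca
Hunk 6: at line 5 remove [txvt,qro] add [cljcn,inn,vsyzq] -> 12 lines: ibqv rkrk xfvat uqita nbs ncf cljcn inn vsyzq zzq edoxy tzca
Final line 10: zzq

Answer: zzq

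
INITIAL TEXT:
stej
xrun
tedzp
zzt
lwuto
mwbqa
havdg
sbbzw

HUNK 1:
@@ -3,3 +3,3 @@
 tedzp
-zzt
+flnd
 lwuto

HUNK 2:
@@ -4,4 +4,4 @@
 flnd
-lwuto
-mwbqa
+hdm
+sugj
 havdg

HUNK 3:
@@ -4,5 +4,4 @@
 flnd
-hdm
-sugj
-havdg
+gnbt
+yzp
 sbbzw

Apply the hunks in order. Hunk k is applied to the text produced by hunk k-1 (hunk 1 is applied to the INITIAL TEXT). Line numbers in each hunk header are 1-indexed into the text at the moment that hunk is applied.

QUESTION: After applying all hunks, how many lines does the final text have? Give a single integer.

Answer: 7

Derivation:
Hunk 1: at line 3 remove [zzt] add [flnd] -> 8 lines: stej xrun tedzp flnd lwuto mwbqa havdg sbbzw
Hunk 2: at line 4 remove [lwuto,mwbqa] add [hdm,sugj] -> 8 lines: stej xrun tedzp flnd hdm sugj havdg sbbzw
Hunk 3: at line 4 remove [hdm,sugj,havdg] add [gnbt,yzp] -> 7 lines: stej xrun tedzp flnd gnbt yzp sbbzw
Final line count: 7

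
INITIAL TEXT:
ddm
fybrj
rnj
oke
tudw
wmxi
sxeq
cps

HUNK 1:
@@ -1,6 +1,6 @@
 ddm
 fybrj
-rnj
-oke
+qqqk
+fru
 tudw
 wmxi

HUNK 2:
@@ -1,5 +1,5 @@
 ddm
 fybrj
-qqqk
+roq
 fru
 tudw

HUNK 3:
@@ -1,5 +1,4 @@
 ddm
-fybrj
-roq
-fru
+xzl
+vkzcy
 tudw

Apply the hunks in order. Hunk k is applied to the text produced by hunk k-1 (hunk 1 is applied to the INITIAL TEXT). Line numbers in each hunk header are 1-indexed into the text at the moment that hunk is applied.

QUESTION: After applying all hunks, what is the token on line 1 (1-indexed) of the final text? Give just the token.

Hunk 1: at line 1 remove [rnj,oke] add [qqqk,fru] -> 8 lines: ddm fybrj qqqk fru tudw wmxi sxeq cps
Hunk 2: at line 1 remove [qqqk] add [roq] -> 8 lines: ddm fybrj roq fru tudw wmxi sxeq cps
Hunk 3: at line 1 remove [fybrj,roq,fru] add [xzl,vkzcy] -> 7 lines: ddm xzl vkzcy tudw wmxi sxeq cps
Final line 1: ddm

Answer: ddm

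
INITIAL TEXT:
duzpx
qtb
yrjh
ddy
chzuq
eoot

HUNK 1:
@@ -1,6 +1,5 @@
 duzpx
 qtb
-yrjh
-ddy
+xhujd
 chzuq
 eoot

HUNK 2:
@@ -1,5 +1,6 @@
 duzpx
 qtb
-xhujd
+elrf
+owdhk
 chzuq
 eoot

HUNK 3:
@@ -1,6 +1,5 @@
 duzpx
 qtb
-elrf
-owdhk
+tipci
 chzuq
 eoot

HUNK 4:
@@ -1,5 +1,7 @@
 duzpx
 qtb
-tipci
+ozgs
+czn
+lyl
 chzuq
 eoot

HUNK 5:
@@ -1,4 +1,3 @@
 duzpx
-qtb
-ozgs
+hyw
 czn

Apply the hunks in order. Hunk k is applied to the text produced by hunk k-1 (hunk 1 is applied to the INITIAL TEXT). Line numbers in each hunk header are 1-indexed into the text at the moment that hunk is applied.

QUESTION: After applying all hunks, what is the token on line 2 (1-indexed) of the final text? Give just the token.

Answer: hyw

Derivation:
Hunk 1: at line 1 remove [yrjh,ddy] add [xhujd] -> 5 lines: duzpx qtb xhujd chzuq eoot
Hunk 2: at line 1 remove [xhujd] add [elrf,owdhk] -> 6 lines: duzpx qtb elrf owdhk chzuq eoot
Hunk 3: at line 1 remove [elrf,owdhk] add [tipci] -> 5 lines: duzpx qtb tipci chzuq eoot
Hunk 4: at line 1 remove [tipci] add [ozgs,czn,lyl] -> 7 lines: duzpx qtb ozgs czn lyl chzuq eoot
Hunk 5: at line 1 remove [qtb,ozgs] add [hyw] -> 6 lines: duzpx hyw czn lyl chzuq eoot
Final line 2: hyw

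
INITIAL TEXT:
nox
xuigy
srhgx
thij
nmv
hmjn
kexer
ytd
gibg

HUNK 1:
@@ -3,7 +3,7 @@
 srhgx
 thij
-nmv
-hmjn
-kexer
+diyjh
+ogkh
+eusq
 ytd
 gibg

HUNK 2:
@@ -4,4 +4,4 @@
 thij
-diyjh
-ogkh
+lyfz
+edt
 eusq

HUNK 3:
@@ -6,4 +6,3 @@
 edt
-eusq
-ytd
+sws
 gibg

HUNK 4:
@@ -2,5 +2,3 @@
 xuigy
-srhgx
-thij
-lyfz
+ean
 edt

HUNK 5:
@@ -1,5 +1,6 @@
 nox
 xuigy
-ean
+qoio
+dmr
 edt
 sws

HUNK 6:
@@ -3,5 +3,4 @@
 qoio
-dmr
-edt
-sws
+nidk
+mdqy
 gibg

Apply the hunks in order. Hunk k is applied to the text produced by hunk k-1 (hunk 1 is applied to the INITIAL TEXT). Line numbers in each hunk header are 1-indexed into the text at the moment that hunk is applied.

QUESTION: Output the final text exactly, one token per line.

Hunk 1: at line 3 remove [nmv,hmjn,kexer] add [diyjh,ogkh,eusq] -> 9 lines: nox xuigy srhgx thij diyjh ogkh eusq ytd gibg
Hunk 2: at line 4 remove [diyjh,ogkh] add [lyfz,edt] -> 9 lines: nox xuigy srhgx thij lyfz edt eusq ytd gibg
Hunk 3: at line 6 remove [eusq,ytd] add [sws] -> 8 lines: nox xuigy srhgx thij lyfz edt sws gibg
Hunk 4: at line 2 remove [srhgx,thij,lyfz] add [ean] -> 6 lines: nox xuigy ean edt sws gibg
Hunk 5: at line 1 remove [ean] add [qoio,dmr] -> 7 lines: nox xuigy qoio dmr edt sws gibg
Hunk 6: at line 3 remove [dmr,edt,sws] add [nidk,mdqy] -> 6 lines: nox xuigy qoio nidk mdqy gibg

Answer: nox
xuigy
qoio
nidk
mdqy
gibg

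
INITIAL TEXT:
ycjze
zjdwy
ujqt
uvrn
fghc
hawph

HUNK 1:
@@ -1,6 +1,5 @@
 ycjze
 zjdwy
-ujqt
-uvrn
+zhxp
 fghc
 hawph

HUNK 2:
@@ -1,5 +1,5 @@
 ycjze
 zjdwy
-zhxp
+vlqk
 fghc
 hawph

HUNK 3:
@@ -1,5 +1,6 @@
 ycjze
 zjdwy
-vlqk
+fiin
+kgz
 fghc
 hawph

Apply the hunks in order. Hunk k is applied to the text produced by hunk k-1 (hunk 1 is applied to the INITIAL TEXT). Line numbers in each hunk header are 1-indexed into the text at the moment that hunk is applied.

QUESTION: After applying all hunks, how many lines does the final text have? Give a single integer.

Answer: 6

Derivation:
Hunk 1: at line 1 remove [ujqt,uvrn] add [zhxp] -> 5 lines: ycjze zjdwy zhxp fghc hawph
Hunk 2: at line 1 remove [zhxp] add [vlqk] -> 5 lines: ycjze zjdwy vlqk fghc hawph
Hunk 3: at line 1 remove [vlqk] add [fiin,kgz] -> 6 lines: ycjze zjdwy fiin kgz fghc hawph
Final line count: 6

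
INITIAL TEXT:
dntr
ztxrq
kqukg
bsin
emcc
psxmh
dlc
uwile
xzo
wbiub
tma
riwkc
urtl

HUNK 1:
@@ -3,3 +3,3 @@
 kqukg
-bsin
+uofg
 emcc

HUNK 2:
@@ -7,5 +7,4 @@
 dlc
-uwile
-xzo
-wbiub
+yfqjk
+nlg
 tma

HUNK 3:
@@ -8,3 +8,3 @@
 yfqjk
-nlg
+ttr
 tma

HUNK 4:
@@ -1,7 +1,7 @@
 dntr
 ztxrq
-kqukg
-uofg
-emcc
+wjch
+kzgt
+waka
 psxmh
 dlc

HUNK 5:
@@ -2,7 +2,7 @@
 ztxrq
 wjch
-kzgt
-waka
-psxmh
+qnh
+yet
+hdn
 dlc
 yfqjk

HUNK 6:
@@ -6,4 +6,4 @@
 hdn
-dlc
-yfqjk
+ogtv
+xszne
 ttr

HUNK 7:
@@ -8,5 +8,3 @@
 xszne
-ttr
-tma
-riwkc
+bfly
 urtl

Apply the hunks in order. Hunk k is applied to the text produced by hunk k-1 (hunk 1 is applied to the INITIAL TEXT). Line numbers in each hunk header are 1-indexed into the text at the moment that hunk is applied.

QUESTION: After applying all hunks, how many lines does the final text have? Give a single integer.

Hunk 1: at line 3 remove [bsin] add [uofg] -> 13 lines: dntr ztxrq kqukg uofg emcc psxmh dlc uwile xzo wbiub tma riwkc urtl
Hunk 2: at line 7 remove [uwile,xzo,wbiub] add [yfqjk,nlg] -> 12 lines: dntr ztxrq kqukg uofg emcc psxmh dlc yfqjk nlg tma riwkc urtl
Hunk 3: at line 8 remove [nlg] add [ttr] -> 12 lines: dntr ztxrq kqukg uofg emcc psxmh dlc yfqjk ttr tma riwkc urtl
Hunk 4: at line 1 remove [kqukg,uofg,emcc] add [wjch,kzgt,waka] -> 12 lines: dntr ztxrq wjch kzgt waka psxmh dlc yfqjk ttr tma riwkc urtl
Hunk 5: at line 2 remove [kzgt,waka,psxmh] add [qnh,yet,hdn] -> 12 lines: dntr ztxrq wjch qnh yet hdn dlc yfqjk ttr tma riwkc urtl
Hunk 6: at line 6 remove [dlc,yfqjk] add [ogtv,xszne] -> 12 lines: dntr ztxrq wjch qnh yet hdn ogtv xszne ttr tma riwkc urtl
Hunk 7: at line 8 remove [ttr,tma,riwkc] add [bfly] -> 10 lines: dntr ztxrq wjch qnh yet hdn ogtv xszne bfly urtl
Final line count: 10

Answer: 10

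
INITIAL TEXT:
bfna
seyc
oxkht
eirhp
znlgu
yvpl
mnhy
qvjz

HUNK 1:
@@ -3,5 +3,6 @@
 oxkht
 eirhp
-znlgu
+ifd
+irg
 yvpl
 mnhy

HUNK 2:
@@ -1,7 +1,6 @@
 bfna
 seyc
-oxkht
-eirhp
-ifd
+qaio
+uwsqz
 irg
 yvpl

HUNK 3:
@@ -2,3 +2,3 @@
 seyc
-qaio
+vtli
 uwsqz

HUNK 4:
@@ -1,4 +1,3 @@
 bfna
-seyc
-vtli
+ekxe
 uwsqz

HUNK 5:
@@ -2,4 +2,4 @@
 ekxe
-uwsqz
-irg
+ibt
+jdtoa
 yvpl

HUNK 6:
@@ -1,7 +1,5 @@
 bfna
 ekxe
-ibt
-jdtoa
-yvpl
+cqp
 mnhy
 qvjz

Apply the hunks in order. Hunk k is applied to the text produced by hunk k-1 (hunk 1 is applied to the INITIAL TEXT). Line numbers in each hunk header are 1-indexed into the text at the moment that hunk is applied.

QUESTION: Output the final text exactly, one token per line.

Answer: bfna
ekxe
cqp
mnhy
qvjz

Derivation:
Hunk 1: at line 3 remove [znlgu] add [ifd,irg] -> 9 lines: bfna seyc oxkht eirhp ifd irg yvpl mnhy qvjz
Hunk 2: at line 1 remove [oxkht,eirhp,ifd] add [qaio,uwsqz] -> 8 lines: bfna seyc qaio uwsqz irg yvpl mnhy qvjz
Hunk 3: at line 2 remove [qaio] add [vtli] -> 8 lines: bfna seyc vtli uwsqz irg yvpl mnhy qvjz
Hunk 4: at line 1 remove [seyc,vtli] add [ekxe] -> 7 lines: bfna ekxe uwsqz irg yvpl mnhy qvjz
Hunk 5: at line 2 remove [uwsqz,irg] add [ibt,jdtoa] -> 7 lines: bfna ekxe ibt jdtoa yvpl mnhy qvjz
Hunk 6: at line 1 remove [ibt,jdtoa,yvpl] add [cqp] -> 5 lines: bfna ekxe cqp mnhy qvjz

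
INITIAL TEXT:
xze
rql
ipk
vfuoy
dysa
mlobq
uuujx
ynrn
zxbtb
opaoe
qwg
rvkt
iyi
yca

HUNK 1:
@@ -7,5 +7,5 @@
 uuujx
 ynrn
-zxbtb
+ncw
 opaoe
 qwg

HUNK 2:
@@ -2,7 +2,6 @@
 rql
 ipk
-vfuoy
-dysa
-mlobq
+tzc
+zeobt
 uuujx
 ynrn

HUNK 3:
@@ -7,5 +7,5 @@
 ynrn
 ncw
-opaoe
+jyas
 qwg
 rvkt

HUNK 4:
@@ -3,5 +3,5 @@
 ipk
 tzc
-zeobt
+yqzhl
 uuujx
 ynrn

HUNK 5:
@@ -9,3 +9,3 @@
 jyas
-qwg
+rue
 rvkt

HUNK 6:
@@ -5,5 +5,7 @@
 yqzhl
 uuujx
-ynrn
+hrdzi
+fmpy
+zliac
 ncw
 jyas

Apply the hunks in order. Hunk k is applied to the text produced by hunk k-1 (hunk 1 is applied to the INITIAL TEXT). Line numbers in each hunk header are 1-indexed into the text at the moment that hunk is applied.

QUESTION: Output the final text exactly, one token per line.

Hunk 1: at line 7 remove [zxbtb] add [ncw] -> 14 lines: xze rql ipk vfuoy dysa mlobq uuujx ynrn ncw opaoe qwg rvkt iyi yca
Hunk 2: at line 2 remove [vfuoy,dysa,mlobq] add [tzc,zeobt] -> 13 lines: xze rql ipk tzc zeobt uuujx ynrn ncw opaoe qwg rvkt iyi yca
Hunk 3: at line 7 remove [opaoe] add [jyas] -> 13 lines: xze rql ipk tzc zeobt uuujx ynrn ncw jyas qwg rvkt iyi yca
Hunk 4: at line 3 remove [zeobt] add [yqzhl] -> 13 lines: xze rql ipk tzc yqzhl uuujx ynrn ncw jyas qwg rvkt iyi yca
Hunk 5: at line 9 remove [qwg] add [rue] -> 13 lines: xze rql ipk tzc yqzhl uuujx ynrn ncw jyas rue rvkt iyi yca
Hunk 6: at line 5 remove [ynrn] add [hrdzi,fmpy,zliac] -> 15 lines: xze rql ipk tzc yqzhl uuujx hrdzi fmpy zliac ncw jyas rue rvkt iyi yca

Answer: xze
rql
ipk
tzc
yqzhl
uuujx
hrdzi
fmpy
zliac
ncw
jyas
rue
rvkt
iyi
yca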